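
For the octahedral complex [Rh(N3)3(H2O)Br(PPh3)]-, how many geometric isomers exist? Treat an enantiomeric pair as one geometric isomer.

In an octahedral complex each vertex has one trans partner and four cis neighbours.
Working through the distinct placements yields 4 geometric isomers: N3 mer (3 arrangements); N3 fac (chiral).

4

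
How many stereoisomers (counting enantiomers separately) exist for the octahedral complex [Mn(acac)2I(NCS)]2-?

In an octahedral complex each vertex has one trans partner and four cis neighbours.
Each acac is bidentate and must span two cis positions.
Working through the distinct placements yields 2 geometric isomers: I and NCS mutually trans; I and NCS mutually cis (chiral).
One of these lacks any improper symmetry element and so occurs as an enantiomeric pair, giving 2 + 1 = 3 stereoisomers in total.

3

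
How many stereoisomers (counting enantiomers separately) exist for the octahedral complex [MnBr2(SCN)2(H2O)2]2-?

6

Working through the distinct placements yields 5 geometric isomers: Br trans, SCN trans, H2O trans; Br trans, SCN cis, H2O cis; Br cis, SCN trans, H2O cis; Br cis, SCN cis, H2O cis (chiral); Br cis, SCN cis, H2O trans.
One of these lacks any improper symmetry element and so occurs as an enantiomeric pair, giving 5 + 1 = 6 stereoisomers in total.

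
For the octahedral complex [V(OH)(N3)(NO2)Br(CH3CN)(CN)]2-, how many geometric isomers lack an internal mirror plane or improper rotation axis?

Systematic enumeration (placing each ligand type in turn and discarding arrangements equivalent by rotation or reflection) gives 15 geometric isomers.
Of these, 15 lack any improper symmetry element and so occur as enantiomeric pairs, giving 15 + 15 = 30 stereoisomers in total.

15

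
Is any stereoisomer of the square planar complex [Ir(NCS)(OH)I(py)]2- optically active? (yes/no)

A square has two trans pairs of vertices; adjacent vertices are cis.
The distinct arrangements are (3 in all): (I/OH trans, NCS/py trans); (I/py trans, NCS/OH trans); (I/NCS trans, OH/py trans).
Each arrangement has an internal mirror plane or centre of symmetry, so none is chiral.

no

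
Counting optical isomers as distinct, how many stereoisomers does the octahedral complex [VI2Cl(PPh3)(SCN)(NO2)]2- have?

15

An octahedron has six vertices in three trans pairs; every non-trans pair is cis.
Systematic enumeration (placing each ligand type in turn and discarding arrangements equivalent by rotation or reflection) gives 9 geometric isomers.
Of these, 6 lack any improper symmetry element and so occur as enantiomeric pairs, giving 9 + 6 = 15 stereoisomers in total.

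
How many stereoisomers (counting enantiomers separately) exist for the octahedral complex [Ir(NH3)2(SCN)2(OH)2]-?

6

In an octahedral complex each vertex has one trans partner and four cis neighbours.
Systematic placement gives 5 geometric isomers: NH3 trans, SCN trans, OH trans; NH3 trans, SCN cis, OH cis; NH3 cis, SCN trans, OH cis; NH3 cis, SCN cis, OH cis (chiral); NH3 cis, SCN cis, OH trans.
One of these lacks any improper symmetry element and so occurs as an enantiomeric pair, giving 5 + 1 = 6 stereoisomers in total.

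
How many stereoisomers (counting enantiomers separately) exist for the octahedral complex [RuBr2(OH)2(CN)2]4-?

In an octahedral complex each vertex has one trans partner and four cis neighbours.
The distinct arrangements are (5 in all): Br trans, OH trans, CN trans; Br trans, OH cis, CN cis; Br cis, OH trans, CN cis; Br cis, OH cis, CN cis (chiral); Br cis, OH cis, CN trans.
One of these lacks any improper symmetry element and so occurs as an enantiomeric pair, giving 5 + 1 = 6 stereoisomers in total.

6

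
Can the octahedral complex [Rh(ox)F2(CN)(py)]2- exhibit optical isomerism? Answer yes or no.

yes

The six octahedral sites form three mutually perpendicular trans pairs.
Each ox is bidentate and must span two cis positions.
The distinct arrangements are (4 in all): F cis (3 arrangements, 2 chiral); F trans.
Of these, 2 lack any improper symmetry element and so occur as enantiomeric pairs, giving 4 + 2 = 6 stereoisomers in total.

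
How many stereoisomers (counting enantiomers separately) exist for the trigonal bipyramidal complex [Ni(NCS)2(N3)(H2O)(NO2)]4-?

In a trigonal bipyramid the two axial positions differ from the three equatorial ones.
Placing the ligands in turn and identifying arrangements related by rotation or reflection leaves 7 distinct geometric isomers.
Of these, 3 lack any improper symmetry element and so occur as enantiomeric pairs, giving 7 + 3 = 10 stereoisomers in total.

10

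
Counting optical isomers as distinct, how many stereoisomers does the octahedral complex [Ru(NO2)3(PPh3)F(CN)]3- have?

The distinct arrangements are (4 in all): NO2 mer (3 arrangements); NO2 fac (chiral).
One of these lacks any improper symmetry element and so occurs as an enantiomeric pair, giving 4 + 1 = 5 stereoisomers in total.

5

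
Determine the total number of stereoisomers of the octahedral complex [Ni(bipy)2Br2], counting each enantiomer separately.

In an octahedral complex each vertex has one trans partner and four cis neighbours.
Each bipy is bidentate and must span two cis positions.
Working through the distinct placements yields 2 geometric isomers: Br trans; Br cis (chiral).
One of these lacks any improper symmetry element and so occurs as an enantiomeric pair, giving 2 + 1 = 3 stereoisomers in total.

3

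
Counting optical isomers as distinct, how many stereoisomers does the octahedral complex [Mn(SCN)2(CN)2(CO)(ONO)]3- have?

8

Systematic placement gives 6 geometric isomers: SCN trans, CN trans; SCN cis, CN trans; SCN trans, CN cis; SCN cis, CN cis (3 arrangements, 2 chiral).
Of these, 2 lack any improper symmetry element and so occur as enantiomeric pairs, giving 6 + 2 = 8 stereoisomers in total.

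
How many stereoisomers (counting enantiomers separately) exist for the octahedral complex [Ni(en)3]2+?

2

The six octahedral sites form three mutually perpendicular trans pairs.
Each en is bidentate and must span two cis positions.
Only one geometric arrangement is possible; it has no improper symmetry element, so it exists as a pair of enantiomers (2 stereoisomers).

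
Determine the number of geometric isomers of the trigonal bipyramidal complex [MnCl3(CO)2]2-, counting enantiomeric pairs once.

A trigonal bipyramid has two axial and three equatorial sites, which are chemically inequivalent.
Working through the distinct placements yields 3 geometric isomers: CO both axial; CO one axial, one equatorial; CO both equatorial.

3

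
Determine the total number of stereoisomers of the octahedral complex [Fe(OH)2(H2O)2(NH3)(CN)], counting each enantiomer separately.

The six octahedral sites form three mutually perpendicular trans pairs.
Working through the distinct placements yields 6 geometric isomers: OH trans, H2O cis; OH cis, H2O cis (3 arrangements, 2 chiral); OH trans, H2O trans; OH cis, H2O trans.
Of these, 2 lack any improper symmetry element and so occur as enantiomeric pairs, giving 6 + 2 = 8 stereoisomers in total.

8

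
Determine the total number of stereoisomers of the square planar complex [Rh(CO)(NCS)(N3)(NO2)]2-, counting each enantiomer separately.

3

A square has two trans pairs of vertices; adjacent vertices are cis.
There are 3 geometric isomers: (CO/NCS trans, N3/NO2 trans); (CO/NO2 trans, N3/NCS trans); (CO/N3 trans, NCS/NO2 trans).
Each arrangement has an internal mirror plane or centre of symmetry, so none is chiral.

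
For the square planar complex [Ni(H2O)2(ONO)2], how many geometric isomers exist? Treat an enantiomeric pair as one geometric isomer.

A square has two trans pairs of vertices; adjacent vertices are cis.
Systematic placement gives 2 geometric isomers: H2O cis; H2O trans.

2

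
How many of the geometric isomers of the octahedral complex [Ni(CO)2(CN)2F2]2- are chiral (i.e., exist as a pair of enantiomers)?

An octahedron has six vertices in three trans pairs; every non-trans pair is cis.
Working through the distinct placements yields 5 geometric isomers: CO trans, CN trans, F trans; CO cis, CN trans, F cis; CO cis, CN cis, F trans; CO cis, CN cis, F cis (chiral); CO trans, CN cis, F cis.
One of these lacks any improper symmetry element and so occurs as an enantiomeric pair, giving 5 + 1 = 6 stereoisomers in total.

1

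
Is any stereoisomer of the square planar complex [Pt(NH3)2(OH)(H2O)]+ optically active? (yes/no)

Systematic placement gives 2 geometric isomers: NH3 cis; NH3 trans.
Each arrangement has an internal mirror plane or centre of symmetry, so none is chiral.

no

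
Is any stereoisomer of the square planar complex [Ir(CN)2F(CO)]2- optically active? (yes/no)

no

In a square planar complex each vertex has one trans partner and two cis neighbours.
Working through the distinct placements yields 2 geometric isomers: CN cis; CN trans.
Each arrangement has an internal mirror plane or centre of symmetry, so none is chiral.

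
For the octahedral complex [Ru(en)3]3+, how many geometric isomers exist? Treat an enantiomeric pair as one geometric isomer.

1

An octahedron has six vertices in three trans pairs; every non-trans pair is cis.
Each en is bidentate and must span two cis positions.
Only one geometric arrangement is possible; it has no improper symmetry element, so it exists as a pair of enantiomers (2 stereoisomers).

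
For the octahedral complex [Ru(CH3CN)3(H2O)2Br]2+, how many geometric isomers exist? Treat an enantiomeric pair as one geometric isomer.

3

The distinct arrangements are (3 in all): CH3CN mer, H2O trans; CH3CN fac, H2O cis; CH3CN mer, H2O cis.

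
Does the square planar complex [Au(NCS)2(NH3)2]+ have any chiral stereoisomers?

The distinct arrangements are (2 in all): NCS cis; NCS trans.
Each arrangement has an internal mirror plane or centre of symmetry, so none is chiral.

no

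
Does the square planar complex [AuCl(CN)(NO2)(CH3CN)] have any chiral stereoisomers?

no

A square has two trans pairs of vertices; adjacent vertices are cis.
The distinct arrangements are (3 in all): (CH3CN/Cl trans, CN/NO2 trans); (CH3CN/NO2 trans, CN/Cl trans); (CH3CN/CN trans, Cl/NO2 trans).
Each arrangement has an internal mirror plane or centre of symmetry, so none is chiral.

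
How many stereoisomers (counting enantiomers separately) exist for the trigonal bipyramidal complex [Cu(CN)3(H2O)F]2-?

4

In a trigonal bipyramid the two axial positions differ from the three equatorial ones.
Systematic placement gives 4 geometric isomers: H2O equatorial, F equatorial; H2O equatorial, F axial; H2O axial, F equatorial; H2O axial, F axial.
Each arrangement has an internal mirror plane or centre of symmetry, so none is chiral.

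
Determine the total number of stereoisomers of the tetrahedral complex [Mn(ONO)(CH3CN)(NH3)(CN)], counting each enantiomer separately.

Only one geometric arrangement is possible; it has no improper symmetry element, so it exists as a pair of enantiomers (2 stereoisomers).

2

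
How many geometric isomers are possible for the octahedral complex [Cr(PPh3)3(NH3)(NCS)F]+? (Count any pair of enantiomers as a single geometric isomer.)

In an octahedral complex each vertex has one trans partner and four cis neighbours.
There are 4 geometric isomers: PPh3 mer (3 arrangements); PPh3 fac (chiral).

4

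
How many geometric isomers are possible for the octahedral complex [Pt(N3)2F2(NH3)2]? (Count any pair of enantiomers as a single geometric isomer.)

5

In an octahedral complex each vertex has one trans partner and four cis neighbours.
Working through the distinct placements yields 5 geometric isomers: N3 trans, F trans, NH3 trans; N3 cis, F trans, NH3 cis; N3 cis, F cis, NH3 trans; N3 cis, F cis, NH3 cis (chiral); N3 trans, F cis, NH3 cis.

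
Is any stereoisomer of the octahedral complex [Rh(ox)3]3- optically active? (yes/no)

yes

Each ox is bidentate and must span two cis positions.
Only one geometric arrangement is possible; it has no improper symmetry element, so it exists as a pair of enantiomers (2 stereoisomers).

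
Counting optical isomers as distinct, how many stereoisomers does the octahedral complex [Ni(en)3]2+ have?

An octahedron has six vertices in three trans pairs; every non-trans pair is cis.
Each en is bidentate and must span two cis positions.
Only one geometric arrangement is possible; it has no improper symmetry element, so it exists as a pair of enantiomers (2 stereoisomers).

2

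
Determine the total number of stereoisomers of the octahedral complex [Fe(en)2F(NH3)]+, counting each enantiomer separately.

Each en is bidentate and must span two cis positions.
There are 2 geometric isomers: F and NH3 mutually trans; F and NH3 mutually cis (chiral).
One of these lacks any improper symmetry element and so occurs as an enantiomeric pair, giving 2 + 1 = 3 stereoisomers in total.

3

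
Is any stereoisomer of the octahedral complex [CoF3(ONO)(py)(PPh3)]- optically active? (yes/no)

The six octahedral sites form three mutually perpendicular trans pairs.
The distinct arrangements are (4 in all): F mer (3 arrangements); F fac (chiral).
One of these lacks any improper symmetry element and so occurs as an enantiomeric pair, giving 4 + 1 = 5 stereoisomers in total.

yes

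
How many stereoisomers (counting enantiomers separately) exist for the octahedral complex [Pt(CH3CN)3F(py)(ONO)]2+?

The six octahedral sites form three mutually perpendicular trans pairs.
Working through the distinct placements yields 4 geometric isomers: CH3CN mer (3 arrangements); CH3CN fac (chiral).
One of these lacks any improper symmetry element and so occurs as an enantiomeric pair, giving 4 + 1 = 5 stereoisomers in total.

5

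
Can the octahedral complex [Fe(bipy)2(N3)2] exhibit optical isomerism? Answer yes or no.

In an octahedral complex each vertex has one trans partner and four cis neighbours.
Each bipy is bidentate and must span two cis positions.
Systematic placement gives 2 geometric isomers: N3 trans; N3 cis (chiral).
One of these lacks any improper symmetry element and so occurs as an enantiomeric pair, giving 2 + 1 = 3 stereoisomers in total.

yes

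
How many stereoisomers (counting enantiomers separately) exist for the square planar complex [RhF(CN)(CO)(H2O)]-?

A square has two trans pairs of vertices; adjacent vertices are cis.
Working through the distinct placements yields 3 geometric isomers: (CN/F trans, CO/H2O trans); (CN/H2O trans, CO/F trans); (CN/CO trans, F/H2O trans).
Each arrangement has an internal mirror plane or centre of symmetry, so none is chiral.

3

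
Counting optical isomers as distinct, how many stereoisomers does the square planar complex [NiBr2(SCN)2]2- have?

In a square planar complex each vertex has one trans partner and two cis neighbours.
There are 2 geometric isomers: Br cis; Br trans.
Each arrangement has an internal mirror plane or centre of symmetry, so none is chiral.

2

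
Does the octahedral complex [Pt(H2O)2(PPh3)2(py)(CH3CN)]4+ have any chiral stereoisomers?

The six octahedral sites form three mutually perpendicular trans pairs.
Systematic placement gives 6 geometric isomers: H2O cis, PPh3 cis (3 arrangements, 2 chiral); H2O cis, PPh3 trans; H2O trans, PPh3 cis; H2O trans, PPh3 trans.
Of these, 2 lack any improper symmetry element and so occur as enantiomeric pairs, giving 6 + 2 = 8 stereoisomers in total.

yes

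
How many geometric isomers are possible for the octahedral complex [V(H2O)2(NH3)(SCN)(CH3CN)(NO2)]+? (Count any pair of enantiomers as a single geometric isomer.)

Systematic enumeration (placing each ligand type in turn and discarding arrangements equivalent by rotation or reflection) gives 9 geometric isomers.

9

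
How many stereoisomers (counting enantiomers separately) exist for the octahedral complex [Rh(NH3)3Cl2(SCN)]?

3

An octahedron has six vertices in three trans pairs; every non-trans pair is cis.
The distinct arrangements are (3 in all): NH3 mer, Cl trans; NH3 fac, Cl cis; NH3 mer, Cl cis.
Each arrangement has an internal mirror plane or centre of symmetry, so none is chiral.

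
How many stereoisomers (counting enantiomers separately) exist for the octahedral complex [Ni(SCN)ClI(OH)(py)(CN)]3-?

In an octahedral complex each vertex has one trans partner and four cis neighbours.
Placing the ligands in turn and identifying arrangements related by rotation or reflection leaves 15 distinct geometric isomers.
Of these, 15 lack any improper symmetry element and so occur as enantiomeric pairs, giving 15 + 15 = 30 stereoisomers in total.

30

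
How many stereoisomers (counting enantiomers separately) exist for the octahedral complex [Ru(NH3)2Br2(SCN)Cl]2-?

In an octahedral complex each vertex has one trans partner and four cis neighbours.
Systematic placement gives 6 geometric isomers: NH3 cis, Br trans; NH3 trans, Br trans; NH3 cis, Br cis (3 arrangements, 2 chiral); NH3 trans, Br cis.
Of these, 2 lack any improper symmetry element and so occur as enantiomeric pairs, giving 6 + 2 = 8 stereoisomers in total.

8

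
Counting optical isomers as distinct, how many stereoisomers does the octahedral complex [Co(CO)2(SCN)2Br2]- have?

In an octahedral complex each vertex has one trans partner and four cis neighbours.
There are 5 geometric isomers: CO trans, SCN trans, Br trans; CO cis, SCN cis, Br trans; CO cis, SCN trans, Br cis; CO cis, SCN cis, Br cis (chiral); CO trans, SCN cis, Br cis.
One of these lacks any improper symmetry element and so occurs as an enantiomeric pair, giving 5 + 1 = 6 stereoisomers in total.

6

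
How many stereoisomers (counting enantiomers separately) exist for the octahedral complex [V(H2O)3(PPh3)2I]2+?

An octahedron has six vertices in three trans pairs; every non-trans pair is cis.
Systematic placement gives 3 geometric isomers: H2O mer, PPh3 trans; H2O mer, PPh3 cis; H2O fac, PPh3 cis.
Each arrangement has an internal mirror plane or centre of symmetry, so none is chiral.

3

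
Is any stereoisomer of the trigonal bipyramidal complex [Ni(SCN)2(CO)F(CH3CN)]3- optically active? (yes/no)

yes

In a trigonal bipyramid the two axial positions differ from the three equatorial ones.
Placing the ligands in turn and identifying arrangements related by rotation or reflection leaves 7 distinct geometric isomers.
Of these, 3 lack any improper symmetry element and so occur as enantiomeric pairs, giving 7 + 3 = 10 stereoisomers in total.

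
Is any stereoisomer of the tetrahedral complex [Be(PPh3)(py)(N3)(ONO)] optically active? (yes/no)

yes

In a tetrahedral complex all four positions are equivalent and every pair of ligands is adjacent — there is no cis/trans distinction.
Only one geometric arrangement is possible; it has no improper symmetry element, so it exists as a pair of enantiomers (2 stereoisomers).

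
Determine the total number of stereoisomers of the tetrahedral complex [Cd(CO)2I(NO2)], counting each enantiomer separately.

1

Only one geometric arrangement is possible.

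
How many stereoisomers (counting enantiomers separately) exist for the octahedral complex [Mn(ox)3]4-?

In an octahedral complex each vertex has one trans partner and four cis neighbours.
Each ox is bidentate and must span two cis positions.
Only one geometric arrangement is possible; it has no improper symmetry element, so it exists as a pair of enantiomers (2 stereoisomers).

2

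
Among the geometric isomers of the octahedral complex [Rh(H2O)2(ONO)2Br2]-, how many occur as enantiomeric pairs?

In an octahedral complex each vertex has one trans partner and four cis neighbours.
The distinct arrangements are (5 in all): H2O trans, ONO trans, Br trans; H2O cis, ONO cis, Br trans; H2O cis, ONO trans, Br cis; H2O cis, ONO cis, Br cis (chiral); H2O trans, ONO cis, Br cis.
One of these lacks any improper symmetry element and so occurs as an enantiomeric pair, giving 5 + 1 = 6 stereoisomers in total.

1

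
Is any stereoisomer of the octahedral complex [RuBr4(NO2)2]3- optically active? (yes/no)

no

An octahedron has six vertices in three trans pairs; every non-trans pair is cis.
There are 2 geometric isomers: NO2 trans; NO2 cis.
Each arrangement has an internal mirror plane or centre of symmetry, so none is chiral.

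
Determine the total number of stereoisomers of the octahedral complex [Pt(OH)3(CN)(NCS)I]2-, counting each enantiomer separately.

There are 4 geometric isomers: OH mer (3 arrangements); OH fac (chiral).
One of these lacks any improper symmetry element and so occurs as an enantiomeric pair, giving 4 + 1 = 5 stereoisomers in total.

5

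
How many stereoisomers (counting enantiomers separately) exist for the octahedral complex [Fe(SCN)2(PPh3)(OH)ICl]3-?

15

An octahedron has six vertices in three trans pairs; every non-trans pair is cis.
Placing the ligands in turn and identifying arrangements related by rotation or reflection leaves 9 distinct geometric isomers.
Of these, 6 lack any improper symmetry element and so occur as enantiomeric pairs, giving 9 + 6 = 15 stereoisomers in total.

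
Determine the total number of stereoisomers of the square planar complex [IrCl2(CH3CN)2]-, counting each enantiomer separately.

A square has two trans pairs of vertices; adjacent vertices are cis.
Working through the distinct placements yields 2 geometric isomers: Cl cis; Cl trans.
Each arrangement has an internal mirror plane or centre of symmetry, so none is chiral.

2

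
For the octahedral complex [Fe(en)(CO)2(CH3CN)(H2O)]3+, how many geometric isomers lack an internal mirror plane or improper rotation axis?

2

An octahedron has six vertices in three trans pairs; every non-trans pair is cis.
Each en is bidentate and must span two cis positions.
The distinct arrangements are (4 in all): CO cis (3 arrangements, 2 chiral); CO trans.
Of these, 2 lack any improper symmetry element and so occur as enantiomeric pairs, giving 4 + 2 = 6 stereoisomers in total.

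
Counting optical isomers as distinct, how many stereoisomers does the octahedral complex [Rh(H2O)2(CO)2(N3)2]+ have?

6

The six octahedral sites form three mutually perpendicular trans pairs.
Systematic placement gives 5 geometric isomers: H2O trans, CO trans, N3 trans; H2O cis, CO trans, N3 cis; H2O cis, CO cis, N3 trans; H2O cis, CO cis, N3 cis (chiral); H2O trans, CO cis, N3 cis.
One of these lacks any improper symmetry element and so occurs as an enantiomeric pair, giving 5 + 1 = 6 stereoisomers in total.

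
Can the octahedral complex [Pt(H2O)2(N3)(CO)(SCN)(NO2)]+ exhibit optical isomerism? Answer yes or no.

In an octahedral complex each vertex has one trans partner and four cis neighbours.
Systematic enumeration (placing each ligand type in turn and discarding arrangements equivalent by rotation or reflection) gives 9 geometric isomers.
Of these, 6 lack any improper symmetry element and so occur as enantiomeric pairs, giving 9 + 6 = 15 stereoisomers in total.

yes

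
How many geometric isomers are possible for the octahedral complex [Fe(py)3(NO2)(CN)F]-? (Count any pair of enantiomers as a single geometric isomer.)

4

The six octahedral sites form three mutually perpendicular trans pairs.
Working through the distinct placements yields 4 geometric isomers: py mer (3 arrangements); py fac (chiral).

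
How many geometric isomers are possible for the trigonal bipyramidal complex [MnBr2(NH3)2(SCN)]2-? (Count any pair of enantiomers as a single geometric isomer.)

Systematic enumeration (placing each ligand type in turn and discarding arrangements equivalent by rotation or reflection) gives 5 geometric isomers.

5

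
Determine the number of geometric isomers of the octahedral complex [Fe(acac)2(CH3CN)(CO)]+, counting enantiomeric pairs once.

The six octahedral sites form three mutually perpendicular trans pairs.
Each acac is bidentate and must span two cis positions.
The distinct arrangements are (2 in all): CH3CN and CO mutually trans; CH3CN and CO mutually cis (chiral).

2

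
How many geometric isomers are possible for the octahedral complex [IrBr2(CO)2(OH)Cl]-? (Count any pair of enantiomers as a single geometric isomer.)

6

The six octahedral sites form three mutually perpendicular trans pairs.
There are 6 geometric isomers: Br trans, CO trans; Br trans, CO cis; Br cis, CO cis (3 arrangements, 2 chiral); Br cis, CO trans.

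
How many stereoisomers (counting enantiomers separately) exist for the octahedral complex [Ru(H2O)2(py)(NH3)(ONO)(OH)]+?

15

An octahedron has six vertices in three trans pairs; every non-trans pair is cis.
Exhaustive case analysis gives 9 geometric isomers.
Of these, 6 lack any improper symmetry element and so occur as enantiomeric pairs, giving 9 + 6 = 15 stereoisomers in total.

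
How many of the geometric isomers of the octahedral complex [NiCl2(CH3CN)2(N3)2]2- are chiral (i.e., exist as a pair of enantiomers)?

In an octahedral complex each vertex has one trans partner and four cis neighbours.
There are 5 geometric isomers: Cl trans, CH3CN trans, N3 trans; Cl cis, CH3CN trans, N3 cis; Cl cis, CH3CN cis, N3 trans; Cl cis, CH3CN cis, N3 cis (chiral); Cl trans, CH3CN cis, N3 cis.
One of these lacks any improper symmetry element and so occurs as an enantiomeric pair, giving 5 + 1 = 6 stereoisomers in total.

1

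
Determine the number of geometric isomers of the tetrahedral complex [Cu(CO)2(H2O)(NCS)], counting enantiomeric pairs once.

In a tetrahedral complex all four positions are equivalent and every pair of ligands is adjacent — there is no cis/trans distinction.
Only one geometric arrangement is possible.

1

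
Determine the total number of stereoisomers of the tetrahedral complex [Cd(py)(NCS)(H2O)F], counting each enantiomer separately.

2

In a tetrahedral complex all four positions are equivalent and every pair of ligands is adjacent — there is no cis/trans distinction.
Only one geometric arrangement is possible; it has no improper symmetry element, so it exists as a pair of enantiomers (2 stereoisomers).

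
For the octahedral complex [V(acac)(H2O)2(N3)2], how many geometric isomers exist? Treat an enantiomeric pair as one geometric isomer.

3

The six octahedral sites form three mutually perpendicular trans pairs.
Each acac is bidentate and must span two cis positions.
The distinct arrangements are (3 in all): H2O trans, N3 cis; H2O cis, N3 cis (chiral); H2O cis, N3 trans.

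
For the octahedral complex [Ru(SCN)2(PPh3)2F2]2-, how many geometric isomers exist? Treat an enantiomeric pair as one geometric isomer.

The six octahedral sites form three mutually perpendicular trans pairs.
Working through the distinct placements yields 5 geometric isomers: SCN trans, PPh3 trans, F trans; SCN cis, PPh3 cis, F trans; SCN trans, PPh3 cis, F cis; SCN cis, PPh3 cis, F cis (chiral); SCN cis, PPh3 trans, F cis.

5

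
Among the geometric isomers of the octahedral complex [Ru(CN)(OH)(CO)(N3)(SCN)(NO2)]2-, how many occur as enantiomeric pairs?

15

The six octahedral sites form three mutually perpendicular trans pairs.
Systematic enumeration (placing each ligand type in turn and discarding arrangements equivalent by rotation or reflection) gives 15 geometric isomers.
Of these, 15 lack any improper symmetry element and so occur as enantiomeric pairs, giving 15 + 15 = 30 stereoisomers in total.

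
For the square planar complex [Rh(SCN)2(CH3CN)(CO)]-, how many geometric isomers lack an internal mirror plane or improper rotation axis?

In a square planar complex each vertex has one trans partner and two cis neighbours.
Working through the distinct placements yields 2 geometric isomers: SCN cis; SCN trans.
Each arrangement has an internal mirror plane or centre of symmetry, so none is chiral.

0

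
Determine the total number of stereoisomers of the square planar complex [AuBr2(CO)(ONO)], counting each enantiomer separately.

In a square planar complex each vertex has one trans partner and two cis neighbours.
There are 2 geometric isomers: Br cis; Br trans.
Each arrangement has an internal mirror plane or centre of symmetry, so none is chiral.

2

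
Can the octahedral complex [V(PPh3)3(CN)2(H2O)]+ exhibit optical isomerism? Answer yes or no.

no

In an octahedral complex each vertex has one trans partner and four cis neighbours.
There are 3 geometric isomers: PPh3 mer, CN trans; PPh3 mer, CN cis; PPh3 fac, CN cis.
Each arrangement has an internal mirror plane or centre of symmetry, so none is chiral.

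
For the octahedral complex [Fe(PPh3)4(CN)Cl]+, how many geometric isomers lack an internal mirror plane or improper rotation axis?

0

An octahedron has six vertices in three trans pairs; every non-trans pair is cis.
There are 2 geometric isomers: CN and Cl mutually trans; CN and Cl mutually cis.
Each arrangement has an internal mirror plane or centre of symmetry, so none is chiral.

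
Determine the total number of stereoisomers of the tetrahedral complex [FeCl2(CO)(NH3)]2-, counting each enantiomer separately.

Only one geometric arrangement is possible.

1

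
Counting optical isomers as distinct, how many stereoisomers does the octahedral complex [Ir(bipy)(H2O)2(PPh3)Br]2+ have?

Each bipy is bidentate and must span two cis positions.
Systematic placement gives 4 geometric isomers: H2O cis (3 arrangements, 2 chiral); H2O trans.
Of these, 2 lack any improper symmetry element and so occur as enantiomeric pairs, giving 4 + 2 = 6 stereoisomers in total.

6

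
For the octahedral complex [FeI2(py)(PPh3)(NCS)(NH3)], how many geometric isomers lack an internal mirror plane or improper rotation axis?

6

An octahedron has six vertices in three trans pairs; every non-trans pair is cis.
Placing the ligands in turn and identifying arrangements related by rotation or reflection leaves 9 distinct geometric isomers.
Of these, 6 lack any improper symmetry element and so occur as enantiomeric pairs, giving 9 + 6 = 15 stereoisomers in total.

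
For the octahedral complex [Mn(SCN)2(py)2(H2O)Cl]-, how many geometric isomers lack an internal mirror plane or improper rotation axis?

2

Working through the distinct placements yields 6 geometric isomers: SCN trans, py trans; SCN cis, py cis (3 arrangements, 2 chiral); SCN cis, py trans; SCN trans, py cis.
Of these, 2 lack any improper symmetry element and so occur as enantiomeric pairs, giving 6 + 2 = 8 stereoisomers in total.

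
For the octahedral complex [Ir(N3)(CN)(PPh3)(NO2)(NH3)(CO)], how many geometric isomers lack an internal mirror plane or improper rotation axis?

In an octahedral complex each vertex has one trans partner and four cis neighbours.
Systematic enumeration (placing each ligand type in turn and discarding arrangements equivalent by rotation or reflection) gives 15 geometric isomers.
Of these, 15 lack any improper symmetry element and so occur as enantiomeric pairs, giving 15 + 15 = 30 stereoisomers in total.

15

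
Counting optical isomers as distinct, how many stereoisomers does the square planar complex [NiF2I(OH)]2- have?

There are 2 geometric isomers: F cis; F trans.
Each arrangement has an internal mirror plane or centre of symmetry, so none is chiral.

2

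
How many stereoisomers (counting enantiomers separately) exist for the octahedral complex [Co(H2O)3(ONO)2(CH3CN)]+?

3

In an octahedral complex each vertex has one trans partner and four cis neighbours.
The distinct arrangements are (3 in all): H2O mer, ONO trans; H2O fac, ONO cis; H2O mer, ONO cis.
Each arrangement has an internal mirror plane or centre of symmetry, so none is chiral.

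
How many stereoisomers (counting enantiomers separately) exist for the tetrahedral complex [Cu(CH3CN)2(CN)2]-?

1

In a tetrahedral complex all four positions are equivalent and every pair of ligands is adjacent — there is no cis/trans distinction.
Only one geometric arrangement is possible.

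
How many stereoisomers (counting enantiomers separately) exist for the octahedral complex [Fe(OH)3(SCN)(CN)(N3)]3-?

5

In an octahedral complex each vertex has one trans partner and four cis neighbours.
There are 4 geometric isomers: OH mer (3 arrangements); OH fac (chiral).
One of these lacks any improper symmetry element and so occurs as an enantiomeric pair, giving 4 + 1 = 5 stereoisomers in total.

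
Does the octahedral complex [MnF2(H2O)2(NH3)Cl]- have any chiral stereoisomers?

yes

Systematic placement gives 6 geometric isomers: F cis, H2O cis (3 arrangements, 2 chiral); F cis, H2O trans; F trans, H2O cis; F trans, H2O trans.
Of these, 2 lack any improper symmetry element and so occur as enantiomeric pairs, giving 6 + 2 = 8 stereoisomers in total.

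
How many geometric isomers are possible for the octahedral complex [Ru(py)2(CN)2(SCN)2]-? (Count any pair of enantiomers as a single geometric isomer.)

In an octahedral complex each vertex has one trans partner and four cis neighbours.
Working through the distinct placements yields 5 geometric isomers: py trans, CN trans, SCN trans; py cis, CN trans, SCN cis; py trans, CN cis, SCN cis; py cis, CN cis, SCN cis (chiral); py cis, CN cis, SCN trans.

5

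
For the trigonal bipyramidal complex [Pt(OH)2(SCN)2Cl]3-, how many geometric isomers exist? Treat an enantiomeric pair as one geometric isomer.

5

In a trigonal bipyramid the two axial positions differ from the three equatorial ones.
Exhaustive case analysis gives 5 geometric isomers.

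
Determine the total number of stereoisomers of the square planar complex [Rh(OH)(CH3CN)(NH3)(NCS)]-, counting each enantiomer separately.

In a square planar complex each vertex has one trans partner and two cis neighbours.
The distinct arrangements are (3 in all): (CH3CN/NH3 trans, NCS/OH trans); (CH3CN/OH trans, NCS/NH3 trans); (CH3CN/NCS trans, NH3/OH trans).
Each arrangement has an internal mirror plane or centre of symmetry, so none is chiral.

3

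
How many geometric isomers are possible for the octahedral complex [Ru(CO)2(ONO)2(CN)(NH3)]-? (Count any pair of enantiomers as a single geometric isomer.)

6

An octahedron has six vertices in three trans pairs; every non-trans pair is cis.
There are 6 geometric isomers: CO cis, ONO trans; CO cis, ONO cis (3 arrangements, 2 chiral); CO trans, ONO trans; CO trans, ONO cis.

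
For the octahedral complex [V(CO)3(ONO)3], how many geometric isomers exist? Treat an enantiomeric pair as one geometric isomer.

An octahedron has six vertices in three trans pairs; every non-trans pair is cis.
The distinct arrangements are (2 in all): CO mer; CO fac.

2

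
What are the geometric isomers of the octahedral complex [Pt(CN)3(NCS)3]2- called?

Working through the distinct placements yields 2 geometric isomers: CN mer; CN fac.

fac and mer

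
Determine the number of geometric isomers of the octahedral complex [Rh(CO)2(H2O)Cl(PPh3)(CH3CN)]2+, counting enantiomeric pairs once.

9

An octahedron has six vertices in three trans pairs; every non-trans pair is cis.
Placing the ligands in turn and identifying arrangements related by rotation or reflection leaves 9 distinct geometric isomers.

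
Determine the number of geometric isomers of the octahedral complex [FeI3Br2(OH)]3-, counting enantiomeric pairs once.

An octahedron has six vertices in three trans pairs; every non-trans pair is cis.
The distinct arrangements are (3 in all): I mer, Br trans; I fac, Br cis; I mer, Br cis.

3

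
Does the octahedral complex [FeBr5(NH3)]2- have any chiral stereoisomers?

no

Only one geometric arrangement is possible.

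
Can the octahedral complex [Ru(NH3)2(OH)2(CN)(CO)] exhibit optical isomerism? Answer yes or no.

The six octahedral sites form three mutually perpendicular trans pairs.
The distinct arrangements are (6 in all): NH3 trans, OH trans; NH3 cis, OH cis (3 arrangements, 2 chiral); NH3 cis, OH trans; NH3 trans, OH cis.
Of these, 2 lack any improper symmetry element and so occur as enantiomeric pairs, giving 6 + 2 = 8 stereoisomers in total.

yes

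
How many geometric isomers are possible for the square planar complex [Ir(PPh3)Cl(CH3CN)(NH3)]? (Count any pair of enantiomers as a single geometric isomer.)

In a square planar complex each vertex has one trans partner and two cis neighbours.
Working through the distinct placements yields 3 geometric isomers: (CH3CN/NH3 trans, Cl/PPh3 trans); (CH3CN/PPh3 trans, Cl/NH3 trans); (CH3CN/Cl trans, NH3/PPh3 trans).

3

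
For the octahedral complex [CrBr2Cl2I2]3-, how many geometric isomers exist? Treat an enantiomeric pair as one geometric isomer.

5

There are 5 geometric isomers: Br trans, Cl trans, I trans; Br trans, Cl cis, I cis; Br cis, Cl cis, I trans; Br cis, Cl cis, I cis (chiral); Br cis, Cl trans, I cis.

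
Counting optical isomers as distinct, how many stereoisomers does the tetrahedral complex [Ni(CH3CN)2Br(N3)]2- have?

1

Only one geometric arrangement is possible.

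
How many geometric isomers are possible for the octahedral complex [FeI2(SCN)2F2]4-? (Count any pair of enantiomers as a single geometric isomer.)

Working through the distinct placements yields 5 geometric isomers: I trans, SCN trans, F trans; I cis, SCN cis, F trans; I cis, SCN trans, F cis; I cis, SCN cis, F cis (chiral); I trans, SCN cis, F cis.

5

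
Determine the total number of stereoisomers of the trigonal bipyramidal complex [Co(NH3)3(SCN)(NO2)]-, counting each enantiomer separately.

4

Working through the distinct placements yields 4 geometric isomers: SCN equatorial, NO2 equatorial; SCN equatorial, NO2 axial; SCN axial, NO2 equatorial; SCN axial, NO2 axial.
Each arrangement has an internal mirror plane or centre of symmetry, so none is chiral.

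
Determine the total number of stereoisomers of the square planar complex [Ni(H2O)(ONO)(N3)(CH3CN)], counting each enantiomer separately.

3

In a square planar complex each vertex has one trans partner and two cis neighbours.
The distinct arrangements are (3 in all): (CH3CN/N3 trans, H2O/ONO trans); (CH3CN/ONO trans, H2O/N3 trans); (CH3CN/H2O trans, N3/ONO trans).
Each arrangement has an internal mirror plane or centre of symmetry, so none is chiral.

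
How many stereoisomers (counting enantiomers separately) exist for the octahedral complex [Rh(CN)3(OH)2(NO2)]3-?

3

An octahedron has six vertices in three trans pairs; every non-trans pair is cis.
Systematic placement gives 3 geometric isomers: CN mer, OH trans; CN mer, OH cis; CN fac, OH cis.
Each arrangement has an internal mirror plane or centre of symmetry, so none is chiral.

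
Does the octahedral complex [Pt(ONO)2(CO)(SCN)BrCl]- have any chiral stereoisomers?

yes

The six octahedral sites form three mutually perpendicular trans pairs.
Exhaustive case analysis gives 9 geometric isomers.
Of these, 6 lack any improper symmetry element and so occur as enantiomeric pairs, giving 9 + 6 = 15 stereoisomers in total.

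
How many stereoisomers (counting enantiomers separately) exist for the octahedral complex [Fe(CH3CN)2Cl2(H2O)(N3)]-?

Working through the distinct placements yields 6 geometric isomers: CH3CN trans, Cl trans; CH3CN trans, Cl cis; CH3CN cis, Cl cis (3 arrangements, 2 chiral); CH3CN cis, Cl trans.
Of these, 2 lack any improper symmetry element and so occur as enantiomeric pairs, giving 6 + 2 = 8 stereoisomers in total.

8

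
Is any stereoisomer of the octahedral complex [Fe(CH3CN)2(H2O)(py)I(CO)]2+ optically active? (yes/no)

yes

Exhaustive case analysis gives 9 geometric isomers.
Of these, 6 lack any improper symmetry element and so occur as enantiomeric pairs, giving 9 + 6 = 15 stereoisomers in total.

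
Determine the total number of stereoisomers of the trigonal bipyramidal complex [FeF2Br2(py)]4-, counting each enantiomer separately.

6

In a trigonal bipyramid the two axial positions differ from the three equatorial ones.
Exhaustive case analysis gives 5 geometric isomers.
One of these lacks any improper symmetry element and so occurs as an enantiomeric pair, giving 5 + 1 = 6 stereoisomers in total.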